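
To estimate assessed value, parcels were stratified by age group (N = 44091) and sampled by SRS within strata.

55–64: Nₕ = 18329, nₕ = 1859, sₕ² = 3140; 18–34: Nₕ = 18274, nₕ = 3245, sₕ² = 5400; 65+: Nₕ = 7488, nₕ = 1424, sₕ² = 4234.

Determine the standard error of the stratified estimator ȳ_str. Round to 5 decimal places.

0.75288

Var(ȳ_str) = Σₕ Wₕ²(1 − fₕ)sₕ²/nₕ with Wₕ = Nₕ/N, N = 44091.
55–64: Wₕ = 0.41570842; term = 0.41570842²·(1 − 0.10142397)·3140/1859 = 0.2622906.
18–34: Wₕ = 0.41446100; term = 0.41446100²·(1 − 0.17757470)·5400/3245 = 0.23509471.
65+: Wₕ = 0.16983058; term = 0.16983058²·(1 − 0.19017094)·4234/1424 = 0.069449.
Sum = 0.56683431.
SE = √(0.56683431) = 0.75288.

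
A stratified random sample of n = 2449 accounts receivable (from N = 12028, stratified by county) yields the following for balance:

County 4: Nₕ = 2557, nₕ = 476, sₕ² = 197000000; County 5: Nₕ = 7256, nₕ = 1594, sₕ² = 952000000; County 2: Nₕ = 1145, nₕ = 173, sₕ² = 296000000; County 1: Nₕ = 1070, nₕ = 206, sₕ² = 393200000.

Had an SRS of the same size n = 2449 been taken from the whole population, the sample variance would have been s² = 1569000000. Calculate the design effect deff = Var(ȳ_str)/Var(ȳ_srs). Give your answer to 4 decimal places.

0.4119

Var(ȳ_str) = Σ Wₕ²(1−fₕ)sₕ²/nₕ with Wₕ = Nₕ/12028:
  County 4: (2557/12028)²·(1−476/2557)·197000000/476 = 15222.124
  County 5: (7256/12028)²·(1−1594/7256)·952000000/1594 = 169601.2
  County 2: (1145/12028)²·(1−173/1145)·296000000/173 = 13162.262
  County 1: (1070/12028)²·(1−206/1070)·393200000/206 = 12197.111
  → Var(ȳ_str) = 210182.7.
Var(ȳ_srs) = (1 − 2449/12028)·1569000000/2449 = 510224.03.
deff = 210182.7 / 510224.03 = 0.4119.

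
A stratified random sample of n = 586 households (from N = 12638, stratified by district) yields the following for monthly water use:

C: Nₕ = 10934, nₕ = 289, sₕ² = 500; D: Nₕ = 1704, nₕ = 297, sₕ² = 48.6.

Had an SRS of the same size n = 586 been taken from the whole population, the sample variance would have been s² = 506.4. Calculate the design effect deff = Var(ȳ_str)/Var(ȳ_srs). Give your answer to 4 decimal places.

Var(ȳ_str) = Σ Wₕ²(1−fₕ)sₕ²/nₕ with Wₕ = Nₕ/12638:
  C: (10934/12638)²·(1−289/10934)·500/289 = 1.2607826
  D: (1704/12638)²·(1−297/1704)·48.6/297 = 0.0024563305
  → Var(ȳ_str) = 1.2632389.
Var(ȳ_srs) = (1 − 586/12638)·506.4/586 = 0.82409419.
deff = 1.2632389 / 0.82409419 = 1.5329.

1.5329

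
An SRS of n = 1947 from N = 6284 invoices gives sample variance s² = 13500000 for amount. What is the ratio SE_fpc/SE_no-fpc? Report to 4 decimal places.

f = n/N = 1947/6284 = 0.30983450.
SE_no-fpc = √(s²/n) = 83.269107; SE_fpc = √((1−f)s²/n) = 69.17681.
Ratio = √(1−f) = 0.83076200.

0.8308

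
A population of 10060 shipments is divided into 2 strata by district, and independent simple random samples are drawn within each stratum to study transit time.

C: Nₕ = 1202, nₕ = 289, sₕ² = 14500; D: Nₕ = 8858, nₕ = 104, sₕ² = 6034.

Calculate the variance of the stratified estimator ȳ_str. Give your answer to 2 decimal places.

45.00

Var(ȳ_str) = Σₕ Wₕ²(1 − fₕ)sₕ²/nₕ with Wₕ = Nₕ/N, N = 10060.
C: Wₕ = 0.11948310; term = 0.11948310²·(1 − 0.24043261)·14500/289 = 0.54406331.
D: Wₕ = 0.88051690; term = 0.88051690²·(1 − 0.01174080)·6034/104 = 44.454755.
Sum = 44.998818.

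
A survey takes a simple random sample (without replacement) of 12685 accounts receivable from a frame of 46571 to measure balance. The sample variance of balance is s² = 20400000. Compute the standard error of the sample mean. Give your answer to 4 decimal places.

34.2076

Under SRS without replacement, Var(ȳ) = (1 − f)·s²/n with f = n/N = 12685/46571 = 0.27237981.
Var(ȳ) = (1 − 0.27237981)·20400000/12685 = 0.72762019·1608.1987 = 1170.1578.
SE(ȳ) = √(1170.1578) = 34.2076.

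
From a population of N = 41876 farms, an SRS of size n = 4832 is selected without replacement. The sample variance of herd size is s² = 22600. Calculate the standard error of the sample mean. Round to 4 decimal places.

2.0341

Under SRS without replacement, Var(ȳ) = (1 − f)·s²/n with f = n/N = 4832/41876 = 0.11538829.
Var(ȳ) = (1 − 0.11538829)·22600/4832 = 0.88461171·4.6771523 = 4.1374637.
SE(ȳ) = √(4.1374637) = 2.0341.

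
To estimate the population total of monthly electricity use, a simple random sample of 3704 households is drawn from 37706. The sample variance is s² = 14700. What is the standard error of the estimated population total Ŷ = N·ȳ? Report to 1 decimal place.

Var(Ŷ) = N²·Var(ȳ) = N²·(1 − n/N)·s²/n.
f = 3704/37706 = 0.09823370; Var(ȳ) = 0.90176630·14700/3704 = 3.5788241.
Var(Ŷ) = 37706² · 3.5788241 = 5.0881661 × 10^9.
SE(Ŷ) = √(5.0881661 × 10^9) = 71331.4.

71331.4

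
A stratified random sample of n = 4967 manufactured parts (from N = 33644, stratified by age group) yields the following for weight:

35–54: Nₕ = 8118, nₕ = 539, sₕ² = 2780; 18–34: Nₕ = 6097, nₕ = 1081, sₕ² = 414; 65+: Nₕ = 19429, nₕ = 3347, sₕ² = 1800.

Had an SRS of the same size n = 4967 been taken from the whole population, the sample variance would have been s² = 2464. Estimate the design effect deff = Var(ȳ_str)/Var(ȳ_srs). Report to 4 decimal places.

Var(ȳ_str) = Σ Wₕ²(1−fₕ)sₕ²/nₕ with Wₕ = Nₕ/33644:
  35–54: (8118/33644)²·(1−539/8118)·2780/539 = 0.28035076
  18–34: (6097/33644)²·(1−1081/6097)·414/1081 = 0.010347445
  65+: (19429/33644)²·(1−3347/19429)·1800/3347 = 0.14845405
  → Var(ȳ_str) = 0.43915226.
Var(ȳ_srs) = (1 − 4967/33644)·2464/4967 = 0.42283666.
deff = 0.43915226 / 0.42283666 = 1.0386.

1.0386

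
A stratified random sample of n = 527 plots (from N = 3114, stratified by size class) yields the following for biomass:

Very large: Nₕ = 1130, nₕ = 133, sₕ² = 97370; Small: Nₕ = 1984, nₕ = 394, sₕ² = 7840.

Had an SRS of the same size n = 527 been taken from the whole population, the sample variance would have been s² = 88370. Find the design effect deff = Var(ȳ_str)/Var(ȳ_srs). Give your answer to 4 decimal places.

0.6570

Var(ȳ_str) = Σ Wₕ²(1−fₕ)sₕ²/nₕ with Wₕ = Nₕ/3114:
  Very large: (1130/3114)²·(1−133/1130)·97370/133 = 85.056971
  Small: (1984/3114)²·(1−394/1984)·7840/394 = 6.4732356
  → Var(ȳ_str) = 91.530207.
Var(ȳ_srs) = (1 − 527/3114)·88370/527 = 139.30672.
deff = 91.530207 / 139.30672 = 0.6570.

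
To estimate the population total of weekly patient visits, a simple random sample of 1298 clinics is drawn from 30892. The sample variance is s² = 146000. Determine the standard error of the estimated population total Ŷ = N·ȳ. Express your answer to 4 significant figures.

Var(Ŷ) = N²·Var(ȳ) = N²·(1 − n/N)·s²/n.
f = 1298/30892 = 0.04201735; Var(ȳ) = 0.95798265·146000/1298 = 107.7546.
Var(Ŷ) = 30892² · 107.7546 = 1.028319 × 10^11.
SE(Ŷ) = √(1.028319 × 10^11) = 320700.

320700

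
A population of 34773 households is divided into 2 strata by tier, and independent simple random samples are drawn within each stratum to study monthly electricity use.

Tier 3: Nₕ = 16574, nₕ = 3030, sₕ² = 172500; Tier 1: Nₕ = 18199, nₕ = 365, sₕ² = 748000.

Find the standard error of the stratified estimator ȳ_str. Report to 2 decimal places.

Var(ȳ_str) = Σₕ Wₕ²(1 − fₕ)sₕ²/nₕ with Wₕ = Nₕ/N, N = 34773.
Tier 3: Wₕ = 0.47663417; term = 0.47663417²·(1 − 0.18281646)·172500/3030 = 10.569062.
Tier 1: Wₕ = 0.52336583; term = 0.52336583²·(1 − 0.02005605)·748000/365 = 550.07347.
Sum = 560.64253.
SE = √(560.64253) = 23.68.

23.68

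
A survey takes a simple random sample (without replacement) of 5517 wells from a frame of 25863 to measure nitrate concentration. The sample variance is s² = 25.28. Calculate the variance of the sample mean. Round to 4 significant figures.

Under SRS without replacement, Var(ȳ) = (1 − f)·s²/n with f = n/N = 5517/25863 = 0.21331632.
Var(ȳ) = (1 − 0.21331632)·25.28/5517 = 0.78668368·0.0045822005 = 0.0036047423.

0.003605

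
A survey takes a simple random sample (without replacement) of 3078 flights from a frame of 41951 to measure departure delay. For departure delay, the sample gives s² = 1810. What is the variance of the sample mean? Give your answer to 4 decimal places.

0.5449

Under SRS without replacement, Var(ȳ) = (1 − f)·s²/n with f = n/N = 3078/41951 = 0.07337131.
Var(ȳ) = (1 − 0.07337131)·1810/3078 = 0.92662869·0.58804418 = 0.54489861.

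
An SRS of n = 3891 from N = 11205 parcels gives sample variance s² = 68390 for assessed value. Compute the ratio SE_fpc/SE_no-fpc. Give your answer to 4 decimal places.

f = n/N = 3891/11205 = 0.34725569.
SE_no-fpc = √(s²/n) = 4.1924287; SE_fpc = √((1−f)s²/n) = 3.3871719.
Ratio = √(1−f) = 0.80792593.

0.8079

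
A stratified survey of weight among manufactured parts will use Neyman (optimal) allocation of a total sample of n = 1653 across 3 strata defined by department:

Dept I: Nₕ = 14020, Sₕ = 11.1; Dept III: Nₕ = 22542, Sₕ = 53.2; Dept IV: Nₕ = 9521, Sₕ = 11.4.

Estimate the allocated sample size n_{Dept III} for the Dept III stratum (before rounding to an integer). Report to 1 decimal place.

1354.6

Neyman allocation: nₕ = n·NₕSₕ / Σⱼ NⱼSⱼ.
Σ NⱼSⱼ = 14020·11.1 + 22542·53.2 + 9521·11.4 = 1.4633958 × 10^6.
n_{Dept III} = 1653·22542·53.2 / (1.4633958 × 10^6) = 1354.6.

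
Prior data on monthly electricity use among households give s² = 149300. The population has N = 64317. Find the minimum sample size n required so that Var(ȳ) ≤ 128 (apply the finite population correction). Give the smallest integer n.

1146

Without fpc, n₀ = s²/D = 149300/128 = 1166.4062.
With fpc, (1 − n/N)·s²/n ≤ D requires n ≥ n₀/(1 + n₀/N) = 1166.4062/(1 + 1166.4062/64317) = 1145.6299.
Rounding up, n = 1146.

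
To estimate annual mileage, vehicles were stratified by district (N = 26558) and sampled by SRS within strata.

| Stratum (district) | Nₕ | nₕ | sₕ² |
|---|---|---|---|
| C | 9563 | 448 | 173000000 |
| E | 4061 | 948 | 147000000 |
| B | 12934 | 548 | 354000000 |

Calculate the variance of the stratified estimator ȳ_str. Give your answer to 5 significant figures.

Var(ȳ_str) = Σₕ Wₕ²(1 − fₕ)sₕ²/nₕ with Wₕ = Nₕ/N, N = 26558.
C: Wₕ = 0.36007983; term = 0.36007983²·(1 − 0.04684722)·173000000/448 = 47723.049.
E: Wₕ = 0.15291061; term = 0.15291061²·(1 − 0.23344004)·147000000/948 = 2779.2677.
B: Wₕ = 0.48700956; term = 0.48700956²·(1 − 0.04236895)·354000000/548 = 146722.22.
Sum = 197224.54.

197220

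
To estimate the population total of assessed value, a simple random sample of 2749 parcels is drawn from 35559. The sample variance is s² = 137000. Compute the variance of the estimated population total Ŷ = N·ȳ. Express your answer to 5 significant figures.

Var(Ŷ) = N²·Var(ȳ) = N²·(1 − n/N)·s²/n.
f = 2749/35559 = 0.07730814; Var(ȳ) = 0.92269186·137000/2749 = 45.983552.
Var(Ŷ) = 35559² · 45.983552 = 5.8143557 × 10^10.

5.8144 × 10^10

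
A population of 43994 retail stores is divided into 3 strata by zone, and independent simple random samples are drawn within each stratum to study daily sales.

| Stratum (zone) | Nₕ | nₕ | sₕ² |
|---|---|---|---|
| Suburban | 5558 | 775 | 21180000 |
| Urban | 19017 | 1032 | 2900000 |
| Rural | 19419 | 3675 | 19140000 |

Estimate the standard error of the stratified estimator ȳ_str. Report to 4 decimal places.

Var(ȳ_str) = Σₕ Wₕ²(1 − fₕ)sₕ²/nₕ with Wₕ = Nₕ/N, N = 43994.
Suburban: Wₕ = 0.12633541; term = 0.12633541²·(1 − 0.13943865)·21180000/775 = 375.36716.
Urban: Wₕ = 0.43226349; term = 0.43226349²·(1 − 0.05426723)·2900000/1032 = 496.57385.
Rural: Wₕ = 0.44140110; term = 0.44140110²·(1 − 0.18924764)·19140000/3675 = 822.69647.
Sum = 1694.6375.
SE = √(1694.6375) = 41.1660.

41.1660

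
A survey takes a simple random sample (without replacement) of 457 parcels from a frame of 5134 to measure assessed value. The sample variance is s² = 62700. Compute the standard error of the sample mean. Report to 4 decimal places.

11.1797

Under SRS without replacement, Var(ȳ) = (1 − f)·s²/n with f = n/N = 457/5134 = 0.08901441.
Var(ȳ) = (1 − 0.08901441)·62700/457 = 0.91098559·137.19912 = 124.98643.
SE(ȳ) = √(124.98643) = 11.1797.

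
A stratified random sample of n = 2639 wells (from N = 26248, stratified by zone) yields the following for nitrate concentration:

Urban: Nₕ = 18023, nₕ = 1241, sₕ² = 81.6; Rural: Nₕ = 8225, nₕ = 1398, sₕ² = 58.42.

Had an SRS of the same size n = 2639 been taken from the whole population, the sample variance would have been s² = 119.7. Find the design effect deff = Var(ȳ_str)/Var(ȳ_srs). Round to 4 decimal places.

0.7910

Var(ȳ_str) = Σ Wₕ²(1−fₕ)sₕ²/nₕ with Wₕ = Nₕ/26248:
  Urban: (18023/26248)²·(1−1241/18023)·81.6/1241 = 0.028866674
  Rural: (8225/26248)²·(1−1398/8225)·58.42/1398 = 0.0034058676
  → Var(ȳ_str) = 0.032272542.
Var(ȳ_srs) = (1 − 2639/26248)·119.7/2639 = 0.040797743.
deff = 0.032272542 / 0.040797743 = 0.7910.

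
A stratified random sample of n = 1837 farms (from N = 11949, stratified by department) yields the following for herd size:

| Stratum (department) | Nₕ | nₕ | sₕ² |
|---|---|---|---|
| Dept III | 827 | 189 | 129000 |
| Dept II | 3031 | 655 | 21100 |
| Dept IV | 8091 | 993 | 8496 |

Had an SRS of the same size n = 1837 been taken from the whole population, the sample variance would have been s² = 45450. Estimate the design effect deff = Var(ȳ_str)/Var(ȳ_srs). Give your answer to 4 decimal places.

0.3624

Var(ȳ_str) = Σ Wₕ²(1−fₕ)sₕ²/nₕ with Wₕ = Nₕ/11949:
  Dept III: (827/11949)²·(1−189/827)·129000/189 = 2.5222665
  Dept II: (3031/11949)²·(1−655/3031)·21100/655 = 1.6248393
  Dept IV: (8091/11949)²·(1−993/8091)·8496/993 = 3.441441
  → Var(ȳ_str) = 7.5885468.
Var(ȳ_srs) = (1 − 1837/11949)·45450/1837 = 20.937761.
deff = 7.5885468 / 20.937761 = 0.3624.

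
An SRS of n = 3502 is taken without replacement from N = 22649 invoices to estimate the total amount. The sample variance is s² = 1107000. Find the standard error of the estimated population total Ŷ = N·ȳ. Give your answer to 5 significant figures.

Var(Ŷ) = N²·Var(ȳ) = N²·(1 − n/N)·s²/n.
f = 3502/22649 = 0.15462051; Var(ȳ) = 0.84537949·1107000/3502 = 267.22875.
Var(Ŷ) = 22649² · 267.22875 = 1.3708226 × 10^11.
SE(Ŷ) = √(1.3708226 × 10^11) = 370250.

370250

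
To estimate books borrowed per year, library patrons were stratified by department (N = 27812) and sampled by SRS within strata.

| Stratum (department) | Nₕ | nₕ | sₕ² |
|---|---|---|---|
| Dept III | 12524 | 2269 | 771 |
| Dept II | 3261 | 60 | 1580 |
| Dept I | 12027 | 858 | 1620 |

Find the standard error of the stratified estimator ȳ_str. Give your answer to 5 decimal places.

0.86005

Var(ȳ_str) = Σₕ Wₕ²(1 − fₕ)sₕ²/nₕ with Wₕ = Nₕ/N, N = 27812.
Dept III: Wₕ = 0.45030922; term = 0.45030922²·(1 − 0.18117215)·771/2269 = 0.056420141.
Dept II: Wₕ = 0.11725155; term = 0.11725155²·(1 − 0.01839926)·1580/60 = 0.35536763.
Dept I: Wₕ = 0.43243923; term = 0.43243923²·(1 − 0.07133949)·1620/858 = 0.32789507.
Sum = 0.73968284.
SE = √(0.73968284) = 0.86005.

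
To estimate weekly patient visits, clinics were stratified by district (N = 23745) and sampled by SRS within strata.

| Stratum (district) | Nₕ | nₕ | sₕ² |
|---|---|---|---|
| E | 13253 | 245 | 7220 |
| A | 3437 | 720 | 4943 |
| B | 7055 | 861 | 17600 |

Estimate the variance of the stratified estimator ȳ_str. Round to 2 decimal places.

Var(ȳ_str) = Σₕ Wₕ²(1 − fₕ)sₕ²/nₕ with Wₕ = Nₕ/N, N = 23745.
E: Wₕ = 0.55813856; term = 0.55813856²·(1 − 0.01848638)·7220/245 = 9.010554.
A: Wₕ = 0.14474626; term = 0.14474626²·(1 − 0.20948502)·4943/720 = 0.11370588.
B: Wₕ = 0.29711518; term = 0.29711518²·(1 − 0.12204111)·17600/861 = 1.5842853.
Sum = 10.708545.

10.71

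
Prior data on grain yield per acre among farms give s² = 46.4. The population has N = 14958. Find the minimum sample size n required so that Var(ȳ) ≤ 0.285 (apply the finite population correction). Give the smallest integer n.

162

Without fpc, n₀ = s²/D = 46.4/0.285 = 162.8070.
With fpc, (1 − n/N)·s²/n ≤ D requires n ≥ n₀/(1 + n₀/N) = 162.8070/(1 + 162.8070/14958) = 161.0540.
Rounding up, n = 162.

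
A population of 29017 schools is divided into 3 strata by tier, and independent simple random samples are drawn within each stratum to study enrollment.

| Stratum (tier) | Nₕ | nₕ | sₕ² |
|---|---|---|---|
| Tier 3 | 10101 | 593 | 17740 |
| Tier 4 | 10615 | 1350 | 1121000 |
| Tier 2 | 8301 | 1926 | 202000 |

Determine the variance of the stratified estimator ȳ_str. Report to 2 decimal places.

107.00

Var(ȳ_str) = Σₕ Wₕ²(1 − fₕ)sₕ²/nₕ with Wₕ = Nₕ/N, N = 29017.
Tier 3: Wₕ = 0.34810628; term = 0.34810628²·(1 − 0.05870706)·17740/593 = 3.4123019.
Tier 4: Wₕ = 0.36582004; term = 0.36582004²·(1 − 0.12717852)·1121000/1350 = 96.991181.
Tier 2: Wₕ = 0.28607368; term = 0.28607368²·(1 − 0.23202024)·202000/1926 = 6.5917491.
Sum = 106.99523.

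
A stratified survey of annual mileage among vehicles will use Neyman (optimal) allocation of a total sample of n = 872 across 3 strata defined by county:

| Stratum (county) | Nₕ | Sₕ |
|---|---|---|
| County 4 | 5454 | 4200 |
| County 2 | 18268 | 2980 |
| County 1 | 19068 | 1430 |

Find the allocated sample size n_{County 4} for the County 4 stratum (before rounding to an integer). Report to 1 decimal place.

190.9

Neyman allocation: nₕ = n·NₕSₕ / Σⱼ NⱼSⱼ.
Σ NⱼSⱼ = 5454·4200 + 18268·2980 + 19068·1430 = 1.0461268 × 10^8.
n_{County 4} = 872·5454·4200 / (1.0461268 × 10^8) = 190.9.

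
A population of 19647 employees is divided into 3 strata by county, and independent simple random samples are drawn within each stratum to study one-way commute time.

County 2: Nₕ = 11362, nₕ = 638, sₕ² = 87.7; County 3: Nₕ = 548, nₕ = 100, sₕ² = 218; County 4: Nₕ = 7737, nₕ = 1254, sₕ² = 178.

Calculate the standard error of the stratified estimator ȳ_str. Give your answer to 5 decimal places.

Var(ȳ_str) = Σₕ Wₕ²(1 − fₕ)sₕ²/nₕ with Wₕ = Nₕ/N, N = 19647.
County 2: Wₕ = 0.57830712; term = 0.57830712²·(1 − 0.05615209)·87.7/638 = 0.043390836.
County 3: Wₕ = 0.02789230; term = 0.02789230²·(1 − 0.18248175)·218/100 = 0.0013865086.
County 4: Wₕ = 0.39380058; term = 0.39380058²·(1 − 0.16207832)·178/1254 = 0.018444997.
Sum = 0.063222342.
SE = √(0.063222342) = 0.25144.

0.25144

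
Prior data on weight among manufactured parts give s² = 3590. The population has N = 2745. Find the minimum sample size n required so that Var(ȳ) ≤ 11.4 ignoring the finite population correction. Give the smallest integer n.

Without fpc, n₀ = s²/D = 3590/11.4 = 314.9123.
Rounding up, n = 315.

315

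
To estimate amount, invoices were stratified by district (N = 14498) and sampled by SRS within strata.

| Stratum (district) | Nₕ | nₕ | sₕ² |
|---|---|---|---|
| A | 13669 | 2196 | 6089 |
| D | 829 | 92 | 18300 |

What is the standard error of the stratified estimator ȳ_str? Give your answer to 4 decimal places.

1.6269

Var(ȳ_str) = Σₕ Wₕ²(1 − fₕ)sₕ²/nₕ with Wₕ = Nₕ/N, N = 14498.
A: Wₕ = 0.94281970; term = 0.94281970²·(1 − 0.16065550)·6089/2196 = 2.0687651.
D: Wₕ = 0.05718030; term = 0.05718030²·(1 − 0.11097708)·18300/92 = 0.57818802.
Sum = 2.6469531.
SE = √(2.6469531) = 1.6269.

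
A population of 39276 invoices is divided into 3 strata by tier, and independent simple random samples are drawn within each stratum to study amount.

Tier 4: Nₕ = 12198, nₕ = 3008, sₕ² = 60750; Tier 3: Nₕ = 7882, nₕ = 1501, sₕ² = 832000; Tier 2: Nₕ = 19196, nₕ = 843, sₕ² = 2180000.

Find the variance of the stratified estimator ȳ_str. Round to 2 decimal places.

Var(ȳ_str) = Σₕ Wₕ²(1 − fₕ)sₕ²/nₕ with Wₕ = Nₕ/N, N = 39276.
Tier 4: Wₕ = 0.31057134; term = 0.31057134²·(1 − 0.24659780)·60750/3008 = 1.4676351.
Tier 3: Wₕ = 0.20068235; term = 0.20068235²·(1 − 0.19043390)·832000/1501 = 18.072295.
Tier 2: Wₕ = 0.48874631; term = 0.48874631²·(1 − 0.04391540)·2180000/843 = 590.59834.
Sum = 610.13827.

610.14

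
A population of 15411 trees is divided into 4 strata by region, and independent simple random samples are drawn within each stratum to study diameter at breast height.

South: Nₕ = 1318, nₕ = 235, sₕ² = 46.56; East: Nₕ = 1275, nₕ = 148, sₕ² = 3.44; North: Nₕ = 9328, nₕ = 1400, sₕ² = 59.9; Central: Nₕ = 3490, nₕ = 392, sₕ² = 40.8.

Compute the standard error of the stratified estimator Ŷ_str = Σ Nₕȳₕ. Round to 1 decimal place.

Var(Ŷ_str) = Σₕ Nₕ²(1 − fₕ)sₕ²/nₕ.
South: 1318²·(1 − 235/1318)·46.56/235 = 282806.23.
East: 1275²·(1 − 148/1275)·3.44/148 = 33398.797.
North: 9328²·(1 − 1400/9328)·59.9/1400 = 3.1641056 × 10^6.
Central: 3490²·(1 − 392/3490)·40.8/392 = 1.1253327 × 10^6.
Sum = 4.6056433 × 10^6.
SE = √(4.6056433 × 10^6) = 2146.1.

2146.1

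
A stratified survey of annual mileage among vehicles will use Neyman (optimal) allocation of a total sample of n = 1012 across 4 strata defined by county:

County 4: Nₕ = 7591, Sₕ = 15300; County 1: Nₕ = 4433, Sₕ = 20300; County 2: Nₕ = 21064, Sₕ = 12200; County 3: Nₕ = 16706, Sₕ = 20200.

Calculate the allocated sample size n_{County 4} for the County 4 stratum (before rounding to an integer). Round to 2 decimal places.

Neyman allocation: nₕ = n·NₕSₕ / Σⱼ NⱼSⱼ.
Σ NⱼSⱼ = 7591·15300 + 4433·20300 + 21064·12200 + 16706·20200 = 8.005742 × 10^8.
n_{County 4} = 1012·7591·15300 / (8.005742 × 10^8) = 146.81.

146.81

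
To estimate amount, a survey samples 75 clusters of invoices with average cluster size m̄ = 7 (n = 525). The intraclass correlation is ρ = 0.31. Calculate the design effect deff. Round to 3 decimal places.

deff = 1 + (7 − 1)·0.31 = 1 + 1.86 = 2.86.

2.860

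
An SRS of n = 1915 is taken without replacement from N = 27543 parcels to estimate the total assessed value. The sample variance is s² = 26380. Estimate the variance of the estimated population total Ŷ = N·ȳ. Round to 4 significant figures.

Var(Ŷ) = N²·Var(ȳ) = N²·(1 − n/N)·s²/n.
f = 1915/27543 = 0.06952765; Var(ȳ) = 0.93047235·26380/1915 = 12.817682.
Var(Ŷ) = 27543² · 12.817682 = 9.7237095 × 10^9.

9.724 × 10^9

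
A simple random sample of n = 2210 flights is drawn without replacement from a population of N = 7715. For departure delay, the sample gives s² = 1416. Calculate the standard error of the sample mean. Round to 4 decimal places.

Under SRS without replacement, Var(ȳ) = (1 − f)·s²/n with f = n/N = 2210/7715 = 0.28645496.
Var(ȳ) = (1 − 0.28645496)·1416/2210 = 0.71354504·0.64072398 = 0.45718542.
SE(ȳ) = √(0.45718542) = 0.6762.

0.6762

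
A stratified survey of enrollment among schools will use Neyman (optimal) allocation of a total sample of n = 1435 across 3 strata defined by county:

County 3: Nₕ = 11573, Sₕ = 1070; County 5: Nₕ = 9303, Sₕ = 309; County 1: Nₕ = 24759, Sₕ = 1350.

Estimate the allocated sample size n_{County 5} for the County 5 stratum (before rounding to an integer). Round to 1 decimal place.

84.7

Neyman allocation: nₕ = n·NₕSₕ / Σⱼ NⱼSⱼ.
Σ NⱼSⱼ = 11573·1070 + 9303·309 + 24759·1350 = 4.8682387 × 10^7.
n_{County 5} = 1435·9303·309 / (4.8682387 × 10^7) = 84.7.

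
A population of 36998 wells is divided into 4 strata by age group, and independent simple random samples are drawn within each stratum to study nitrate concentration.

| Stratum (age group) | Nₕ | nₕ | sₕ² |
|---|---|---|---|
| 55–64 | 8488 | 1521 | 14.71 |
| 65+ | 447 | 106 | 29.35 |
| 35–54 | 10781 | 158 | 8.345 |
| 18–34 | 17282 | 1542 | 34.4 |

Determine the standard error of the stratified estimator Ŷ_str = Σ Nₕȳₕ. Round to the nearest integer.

Var(Ŷ_str) = Σₕ Nₕ²(1 − fₕ)sₕ²/nₕ.
55–64: 8488²·(1 − 1521/8488)·14.71/1521 = 571919.15.
65+: 447²·(1 − 106/447)·29.35/106 = 42205.023.
35–54: 10781²·(1 − 158/10781)·8.345/158 = 6.0488871 × 10^6.
18–34: 17282²·(1 − 1542/17282)·34.4/1542 = 6.0683804 × 10^6.
Sum = 1.2731392 × 10^7.
SE = √(1.2731392 × 10^7) = 3568.

3568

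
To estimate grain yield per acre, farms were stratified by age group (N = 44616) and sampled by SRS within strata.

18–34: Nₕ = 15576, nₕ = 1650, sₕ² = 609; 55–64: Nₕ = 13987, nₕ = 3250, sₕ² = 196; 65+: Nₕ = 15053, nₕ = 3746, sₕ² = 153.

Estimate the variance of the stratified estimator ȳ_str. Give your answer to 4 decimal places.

0.0483

Var(ȳ_str) = Σₕ Wₕ²(1 − fₕ)sₕ²/nₕ with Wₕ = Nₕ/N, N = 44616.
18–34: Wₕ = 0.34911243; term = 0.34911243²·(1 − 0.10593220)·609/1650 = 0.040219291.
55–64: Wₕ = 0.31349740; term = 0.31349740²·(1 − 0.23235862)·196/3250 = 0.0045498699.
65+: Wₕ = 0.33739017; term = 0.33739017²·(1 − 0.24885405)·153/3746 = 0.0034923105.
Sum = 0.048261471.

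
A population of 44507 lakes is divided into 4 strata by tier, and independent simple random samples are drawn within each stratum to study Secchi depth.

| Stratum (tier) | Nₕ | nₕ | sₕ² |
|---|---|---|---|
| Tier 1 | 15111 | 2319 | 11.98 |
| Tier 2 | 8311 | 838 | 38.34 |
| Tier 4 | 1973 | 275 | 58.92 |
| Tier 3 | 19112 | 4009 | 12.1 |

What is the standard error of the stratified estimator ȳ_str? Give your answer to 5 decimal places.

0.05235

Var(ȳ_str) = Σₕ Wₕ²(1 − fₕ)sₕ²/nₕ with Wₕ = Nₕ/N, N = 44507.
Tier 1: Wₕ = 0.33951963; term = 0.33951963²·(1 − 0.15346436)·11.98/2319 = 5.041167 × 10^-4.
Tier 2: Wₕ = 0.18673467; term = 0.18673467²·(1 − 0.10083023)·38.34/838 = 0.0014344972.
Tier 4: Wₕ = 0.04433011; term = 0.04433011²·(1 − 0.13938165)·58.92/275 = 3.6235827 × 10^-4.
Tier 3: Wₕ = 0.42941560; term = 0.42941560²·(1 − 0.20976350)·12.1/4009 = 4.3980689 × 10^-4.
Sum = 0.0027407791.
SE = √(0.0027407791) = 0.05235.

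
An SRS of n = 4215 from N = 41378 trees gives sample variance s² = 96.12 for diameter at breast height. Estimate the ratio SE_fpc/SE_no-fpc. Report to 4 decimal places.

0.9477

f = n/N = 4215/41378 = 0.10186573.
SE_no-fpc = √(s²/n) = 0.15101083; SE_fpc = √((1−f)s²/n) = 0.14311288.
Ratio = √(1−f) = 0.94769946.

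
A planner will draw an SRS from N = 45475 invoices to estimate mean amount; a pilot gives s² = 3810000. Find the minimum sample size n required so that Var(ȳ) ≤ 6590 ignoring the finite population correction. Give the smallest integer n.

Without fpc, n₀ = s²/D = 3810000/6590 = 578.1487.
Rounding up, n = 579.

579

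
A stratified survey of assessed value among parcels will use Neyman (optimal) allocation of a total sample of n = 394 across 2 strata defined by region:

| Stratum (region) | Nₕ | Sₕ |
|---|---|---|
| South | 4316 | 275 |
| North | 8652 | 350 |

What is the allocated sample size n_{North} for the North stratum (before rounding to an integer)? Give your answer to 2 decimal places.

283.06

Neyman allocation: nₕ = n·NₕSₕ / Σⱼ NⱼSⱼ.
Σ NⱼSⱼ = 4316·275 + 8652·350 = 4.2151 × 10^6.
n_{North} = 394·8652·350 / (4.2151 × 10^6) = 283.06.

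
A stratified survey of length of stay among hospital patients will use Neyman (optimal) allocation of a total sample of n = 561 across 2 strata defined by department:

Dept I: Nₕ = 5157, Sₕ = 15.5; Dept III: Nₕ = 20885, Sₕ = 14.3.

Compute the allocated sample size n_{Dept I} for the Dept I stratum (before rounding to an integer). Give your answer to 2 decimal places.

Neyman allocation: nₕ = n·NₕSₕ / Σⱼ NⱼSⱼ.
Σ NⱼSⱼ = 5157·15.5 + 20885·14.3 = 378589.
n_{Dept I} = 561·5157·15.5 / 378589 = 118.45.

118.45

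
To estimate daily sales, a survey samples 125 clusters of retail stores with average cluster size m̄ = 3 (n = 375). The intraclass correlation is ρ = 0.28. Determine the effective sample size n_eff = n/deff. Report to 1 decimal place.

deff = 1 + (3 − 1)·0.28 = 1 + 0.56 = 1.56.
n_eff = 375 / 1.56 = 240.4.

240.4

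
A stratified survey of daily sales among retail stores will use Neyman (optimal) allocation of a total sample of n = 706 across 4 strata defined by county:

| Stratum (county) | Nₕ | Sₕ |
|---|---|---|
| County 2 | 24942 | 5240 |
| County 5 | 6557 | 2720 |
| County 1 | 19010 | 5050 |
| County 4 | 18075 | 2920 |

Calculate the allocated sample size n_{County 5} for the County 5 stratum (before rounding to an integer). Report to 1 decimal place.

Neyman allocation: nₕ = n·NₕSₕ / Σⱼ NⱼSⱼ.
Σ NⱼSⱼ = 24942·5240 + 6557·2720 + 19010·5050 + 18075·2920 = 2.9731062 × 10^8.
n_{County 5} = 706·6557·2720 / (2.9731062 × 10^8) = 42.4.

42.4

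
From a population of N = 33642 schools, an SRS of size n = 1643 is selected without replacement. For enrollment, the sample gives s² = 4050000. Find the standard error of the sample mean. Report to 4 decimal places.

Under SRS without replacement, Var(ȳ) = (1 − f)·s²/n with f = n/N = 1643/33642 = 0.04883776.
Var(ȳ) = (1 − 0.04883776)·4050000/1643 = 0.95116224·2465.003 = 2344.6178.
SE(ȳ) = √(2344.6178) = 48.4213.

48.4213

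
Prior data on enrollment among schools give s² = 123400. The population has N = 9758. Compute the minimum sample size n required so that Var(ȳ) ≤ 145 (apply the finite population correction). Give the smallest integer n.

Without fpc, n₀ = s²/D = 123400/145 = 851.0345.
With fpc, (1 − n/N)·s²/n ≤ D requires n ≥ n₀/(1 + n₀/N) = 851.0345/(1 + 851.0345/9758) = 782.7663.
Rounding up, n = 783.

783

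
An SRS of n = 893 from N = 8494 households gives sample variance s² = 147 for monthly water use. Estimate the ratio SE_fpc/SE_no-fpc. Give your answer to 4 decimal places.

0.9460

f = n/N = 893/8494 = 0.10513304.
SE_no-fpc = √(s²/n) = 0.40572609; SE_fpc = √((1−f)s²/n) = 0.38380637.
Ratio = √(1−f) = 0.94597408.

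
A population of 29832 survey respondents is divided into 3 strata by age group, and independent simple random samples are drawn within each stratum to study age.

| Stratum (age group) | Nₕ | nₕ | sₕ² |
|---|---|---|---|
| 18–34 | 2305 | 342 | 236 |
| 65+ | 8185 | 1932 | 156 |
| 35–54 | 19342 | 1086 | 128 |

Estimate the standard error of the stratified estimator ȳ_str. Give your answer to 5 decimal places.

0.23434

Var(ȳ_str) = Σₕ Wₕ²(1 − fₕ)sₕ²/nₕ with Wₕ = Nₕ/N, N = 29832.
18–34: Wₕ = 0.07726602; term = 0.07726602²·(1 − 0.14837310)·236/342 = 0.0035084265.
65+: Wₕ = 0.27436980; term = 0.27436980²·(1 − 0.23604154)·156/1932 = 0.0046436539.
35–54: Wₕ = 0.64836417; term = 0.64836417²·(1 − 0.05614724)·128/1086 = 0.046765158.
Sum = 0.054917238.
SE = √(0.054917238) = 0.23434.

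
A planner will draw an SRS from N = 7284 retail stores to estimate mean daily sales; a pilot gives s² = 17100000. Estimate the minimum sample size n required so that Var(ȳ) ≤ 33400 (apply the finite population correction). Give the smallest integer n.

Without fpc, n₀ = s²/D = 17100000/33400 = 511.9760.
With fpc, (1 − n/N)·s²/n ≤ D requires n ≥ n₀/(1 + n₀/N) = 511.9760/(1 + 511.9760/7284) = 478.3536.
Rounding up, n = 479.

479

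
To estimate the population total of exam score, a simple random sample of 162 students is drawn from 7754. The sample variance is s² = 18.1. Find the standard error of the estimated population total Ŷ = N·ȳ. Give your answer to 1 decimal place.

2564.6

Var(Ŷ) = N²·Var(ȳ) = N²·(1 − n/N)·s²/n.
f = 162/7754 = 0.02089244; Var(ȳ) = 0.97910756·18.1/162 = 0.10939412.
Var(Ŷ) = 7754² · 0.10939412 = 6.5772685 × 10^6.
SE(Ŷ) = √(6.5772685 × 10^6) = 2564.6.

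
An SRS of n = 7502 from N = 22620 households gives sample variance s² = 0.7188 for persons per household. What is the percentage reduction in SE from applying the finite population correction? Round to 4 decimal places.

f = n/N = 7502/22620 = 0.33165340.
SE_no-fpc = √(s²/n) = 0.0097884856; SE_fpc = √((1−f)s²/n) = 0.0080023285.
Ratio = √(1−f) = 0.81752468. Reduction = 100·(1 − 0.81752468) = 18.2475%.

18.2475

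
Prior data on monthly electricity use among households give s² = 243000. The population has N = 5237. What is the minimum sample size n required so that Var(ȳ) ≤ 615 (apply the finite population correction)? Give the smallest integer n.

Without fpc, n₀ = s²/D = 243000/615 = 395.1220.
With fpc, (1 − n/N)·s²/n ≤ D requires n ≥ n₀/(1 + n₀/N) = 395.1220/(1 + 395.1220/5237) = 367.4022.
Rounding up, n = 368.

368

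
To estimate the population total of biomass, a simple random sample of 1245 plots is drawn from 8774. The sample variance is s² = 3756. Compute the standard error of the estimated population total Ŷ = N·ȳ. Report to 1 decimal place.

14117.1

Var(Ŷ) = N²·Var(ȳ) = N²·(1 − n/N)·s²/n.
f = 1245/8774 = 0.14189651; Var(ȳ) = 0.85810349·3756/1245 = 2.5887845.
Var(Ŷ) = 8774² · 2.5887845 = 1.9929259 × 10^8.
SE(Ŷ) = √(1.9929259 × 10^8) = 14117.1.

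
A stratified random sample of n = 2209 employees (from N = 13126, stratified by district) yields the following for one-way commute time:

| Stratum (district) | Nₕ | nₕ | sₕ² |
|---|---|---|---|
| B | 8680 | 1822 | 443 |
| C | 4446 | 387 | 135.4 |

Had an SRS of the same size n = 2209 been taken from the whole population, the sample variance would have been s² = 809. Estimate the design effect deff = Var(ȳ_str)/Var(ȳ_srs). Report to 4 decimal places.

0.3961

Var(ȳ_str) = Σ Wₕ²(1−fₕ)sₕ²/nₕ with Wₕ = Nₕ/13126:
  B: (8680/13126)²·(1−1822/8680)·443/1822 = 0.084005507
  C: (4446/13126)²·(1−387/4446)·135.4/387 = 0.036646408
  → Var(ȳ_str) = 0.12065192.
Var(ȳ_srs) = (1 − 2209/13126)·809/2209 = 0.30459566.
deff = 0.12065192 / 0.30459566 = 0.3961.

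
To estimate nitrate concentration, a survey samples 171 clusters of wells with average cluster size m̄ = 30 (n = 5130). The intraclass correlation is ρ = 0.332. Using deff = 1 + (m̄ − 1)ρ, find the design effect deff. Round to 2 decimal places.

deff = 1 + (30 − 1)·0.332 = 1 + 9.628 = 10.628.

10.63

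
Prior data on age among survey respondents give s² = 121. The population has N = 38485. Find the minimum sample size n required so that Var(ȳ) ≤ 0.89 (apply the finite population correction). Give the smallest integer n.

136

Without fpc, n₀ = s²/D = 121/0.89 = 135.9551.
With fpc, (1 − n/N)·s²/n ≤ D requires n ≥ n₀/(1 + n₀/N) = 135.9551/(1 + 135.9551/38485) = 135.4765.
Rounding up, n = 136.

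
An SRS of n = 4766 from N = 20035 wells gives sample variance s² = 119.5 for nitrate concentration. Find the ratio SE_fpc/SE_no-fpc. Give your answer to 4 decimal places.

f = n/N = 4766/20035 = 0.23788370.
SE_no-fpc = √(s²/n) = 0.15834594; SE_fpc = √((1−f)s²/n) = 0.13823485.
Ratio = √(1−f) = 0.87299272.

0.8730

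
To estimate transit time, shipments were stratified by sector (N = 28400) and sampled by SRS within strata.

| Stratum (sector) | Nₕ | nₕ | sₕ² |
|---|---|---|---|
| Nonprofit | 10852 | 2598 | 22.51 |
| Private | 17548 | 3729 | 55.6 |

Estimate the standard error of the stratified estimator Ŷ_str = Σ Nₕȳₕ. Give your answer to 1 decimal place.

2095.6

Var(Ŷ_str) = Σₕ Nₕ²(1 − fₕ)sₕ²/nₕ.
Nonprofit: 10852²·(1 − 2598/10852)·22.51/2598 = 776087.34.
Private: 17548²·(1 − 3729/17548)·55.6/3729 = 3.6156522 × 10^6.
Sum = 4.3917395 × 10^6.
SE = √(4.3917395 × 10^6) = 2095.6.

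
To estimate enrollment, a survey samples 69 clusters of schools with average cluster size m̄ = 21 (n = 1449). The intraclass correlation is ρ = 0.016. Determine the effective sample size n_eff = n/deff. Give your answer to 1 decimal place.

1097.7

deff = 1 + (21 − 1)·0.016 = 1 + 0.32 = 1.32.
n_eff = 1449 / 1.32 = 1097.7.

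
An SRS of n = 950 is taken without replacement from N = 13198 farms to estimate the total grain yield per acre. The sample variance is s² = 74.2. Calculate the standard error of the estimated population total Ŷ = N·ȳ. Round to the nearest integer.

Var(Ŷ) = N²·Var(ȳ) = N²·(1 − n/N)·s²/n.
f = 950/13198 = 0.07198060; Var(ȳ) = 0.92801940·74.2/950 = 0.072483199.
Var(Ŷ) = 13198² · 0.072483199 = 1.2625646 × 10^7.
SE(Ŷ) = √(1.2625646 × 10^7) = 3553.

3553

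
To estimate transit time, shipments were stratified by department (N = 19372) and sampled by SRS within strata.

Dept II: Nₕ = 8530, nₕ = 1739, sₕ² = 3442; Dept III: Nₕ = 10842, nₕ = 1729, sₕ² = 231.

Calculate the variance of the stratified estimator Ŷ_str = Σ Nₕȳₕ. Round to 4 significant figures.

1.279 × 10^8

Var(Ŷ_str) = Σₕ Nₕ²(1 − fₕ)sₕ²/nₕ.
Dept II: 8530²·(1 − 1739/8530)·3442/1739 = 1.1465528 × 10^8.
Dept III: 10842²·(1 − 1729/10842)·231/1729 = 1.320042 × 10^7.
Sum = 1.278557 × 10^8.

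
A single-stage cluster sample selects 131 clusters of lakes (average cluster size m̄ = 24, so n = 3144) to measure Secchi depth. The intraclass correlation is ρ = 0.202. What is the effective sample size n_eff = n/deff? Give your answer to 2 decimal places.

deff = 1 + (24 − 1)·0.202 = 1 + 4.646 = 5.646.
n_eff = 3144 / 5.646 = 556.85.

556.85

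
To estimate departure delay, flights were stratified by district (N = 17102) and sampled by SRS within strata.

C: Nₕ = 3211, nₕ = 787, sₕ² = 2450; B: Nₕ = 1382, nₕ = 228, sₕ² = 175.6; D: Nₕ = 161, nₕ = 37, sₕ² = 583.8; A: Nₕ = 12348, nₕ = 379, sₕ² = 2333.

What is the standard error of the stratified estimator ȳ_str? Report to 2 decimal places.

1.79

Var(ȳ_str) = Σₕ Wₕ²(1 − fₕ)sₕ²/nₕ with Wₕ = Nₕ/N, N = 17102.
C: Wₕ = 0.18775582; term = 0.18775582²·(1 − 0.24509499)·2450/787 = 0.082845795.
B: Wₕ = 0.08080926; term = 0.08080926²·(1 − 0.16497829)·175.6/228 = 0.0041996173.
D: Wₕ = 0.00941410; term = 0.00941410²·(1 − 0.22981366)·583.8/37 = 0.001077001.
A: Wₕ = 0.72202082; term = 0.72202082²·(1 − 0.03069323)·2333/379 = 3.110543.
Sum = 3.1986654.
SE = √(3.1986654) = 1.79.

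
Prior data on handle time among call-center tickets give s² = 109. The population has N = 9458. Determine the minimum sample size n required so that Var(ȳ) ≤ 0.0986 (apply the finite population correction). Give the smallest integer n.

Without fpc, n₀ = s²/D = 109/0.0986 = 1105.4767.
With fpc, (1 − n/N)·s²/n ≤ D requires n ≥ n₀/(1 + n₀/N) = 1105.4767/(1 + 1105.4767/9458) = 989.7876.
Rounding up, n = 990.

990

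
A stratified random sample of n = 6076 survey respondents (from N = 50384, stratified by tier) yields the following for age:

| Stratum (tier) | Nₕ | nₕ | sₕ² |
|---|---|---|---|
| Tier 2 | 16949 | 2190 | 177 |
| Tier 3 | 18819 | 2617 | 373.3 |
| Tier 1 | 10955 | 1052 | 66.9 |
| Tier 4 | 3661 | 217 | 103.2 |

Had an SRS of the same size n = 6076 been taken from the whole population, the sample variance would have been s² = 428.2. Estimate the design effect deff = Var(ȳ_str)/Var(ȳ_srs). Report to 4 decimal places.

Var(ȳ_str) = Σ Wₕ²(1−fₕ)sₕ²/nₕ with Wₕ = Nₕ/50384:
  Tier 2: (16949/50384)²·(1−2190/16949)·177/2190 = 0.0079642499
  Tier 3: (18819/50384)²·(1−2617/18819)·373.3/2617 = 0.017133029
  Tier 1: (10955/50384)²·(1−1052/10955)·66.9/1052 = 0.0027177171
  Tier 4: (3661/50384)²·(1−217/3661)·103.2/217 = 0.002362096
  → Var(ȳ_str) = 0.030177092.
Var(ȳ_srs) = (1 − 6076/50384)·428.2/6076 = 0.061975266.
deff = 0.030177092 / 0.061975266 = 0.4869.

0.4869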